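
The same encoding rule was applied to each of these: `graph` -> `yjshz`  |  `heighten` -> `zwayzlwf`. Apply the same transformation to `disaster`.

Compare letters: g→y is +18, r→j is +18, a→s is +18 — a constant shift. It's a constant shift of +18 (ROT18).
Applying it to disaster: d+18=v, i+18=a, s+18=k, a+18=s, s+18=k, t+18=l, e+18=w, r+18=j.

vaksklwj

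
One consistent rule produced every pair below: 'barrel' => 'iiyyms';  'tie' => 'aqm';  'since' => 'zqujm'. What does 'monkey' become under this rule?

Vowels shift forward by 8 and consonants shift forward by 7.
Applying it to monkey: m(cons)+7=t, o(vowel)+8=w, n(cons)+7=u, k(cons)+7=r, e(vowel)+8=m, y(cons)+7=f.

twurmf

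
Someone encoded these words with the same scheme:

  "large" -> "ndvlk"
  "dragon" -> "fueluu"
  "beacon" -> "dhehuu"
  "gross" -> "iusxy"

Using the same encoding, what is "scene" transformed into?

In large: l→n is +2, a→d is +3, r→v is +4, g→l is +5 — the shift increases by 1 each position. Letter i (0-indexed) is shifted by i+2, so successive shifts are 2, 3, 4, ….
Applying it to scene: s+2=u, c+3=f, e+4=i, n+5=s, e+6=k.

ufisk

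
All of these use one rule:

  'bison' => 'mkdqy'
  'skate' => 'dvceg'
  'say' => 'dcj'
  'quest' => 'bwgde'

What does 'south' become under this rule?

The shift depends on letter class: consonant b→m is +11, but vowel i→k is +2. The rule splits by letter class: vowels +2, consonants +11.
Applying it to south: s(cons)+11=d, o(vowel)+2=q, u(vowel)+2=w, t(cons)+11=e, h(cons)+11=s.

dqwes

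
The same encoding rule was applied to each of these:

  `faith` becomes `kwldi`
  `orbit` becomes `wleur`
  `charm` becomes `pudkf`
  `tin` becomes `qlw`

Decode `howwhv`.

settle

The output letters match the input read backwards, each shifted +3: faith reversed is htiaf. Two steps: reverse the string, then apply a Caesar shift of +3.
Reversing it on howwhv: shift back: h−3=e, o−3=l, w−3=t, w−3=t, h−3=e, v−3=s → elttes; then reverse → settle.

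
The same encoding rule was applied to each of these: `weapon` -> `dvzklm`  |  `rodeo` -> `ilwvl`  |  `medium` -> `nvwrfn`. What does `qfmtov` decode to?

jungle

Each pair mirrors across the alphabet (w↔d, e↔v, a↔z): positions sum to 25. Each letter is replaced by its mirror in the alphabet: a↔z, b↔y, c↔x, and so on (the Atbash cipher).
Undoing it on qfmtov: q↔j, f↔u, m↔n, t↔g, o↔l, v↔e.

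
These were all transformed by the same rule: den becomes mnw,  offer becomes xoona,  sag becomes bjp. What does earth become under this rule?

njacq

Compare letters: d→m is +9, e→n is +9, n→w is +9 — a constant shift. It's a constant shift of +9 (ROT9).
Applying it to earth: e+9=n, a+9=j, r+9=a, t+9=c, h+9=q.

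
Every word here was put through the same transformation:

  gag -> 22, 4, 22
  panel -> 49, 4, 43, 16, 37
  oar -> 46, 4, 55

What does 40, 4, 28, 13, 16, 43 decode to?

maiden

g(#7)→22 and a(#1)→4: differences scale by 3, so n = 3·pos + 1. Each letter becomes 3×(its alphabet position, a=1..z=26) + 1.
Undoing it on 40, 4, 28, 13, 16, 43: 40→(40−1)÷3=13=m, 4→(4−1)÷3=1=a, 28→(28−1)÷3=9=i, 13→(13−1)÷3=4=d, 16→(16−1)÷3=5=e, 43→(43−1)÷3=14=n.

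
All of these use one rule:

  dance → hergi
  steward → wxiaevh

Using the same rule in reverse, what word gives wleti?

shape

Compare letters: d→h is +4, a→e is +4, n→r is +4 — a constant shift. It's a constant shift of +4 (ROT4).
Decoding wleti: w−4=s, l−4=h, e−4=a, t−4=p, i−4=e.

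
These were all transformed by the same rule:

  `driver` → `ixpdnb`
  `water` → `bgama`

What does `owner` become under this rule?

In driver: d→i is +5, r→x is +6, i→p is +7, v→d is +8 — the shift increases by 1 each position. Each letter shifts forward by (position + 5), i.e. 5, 6, 7, … — the shift grows by one for each successive letter.
Applying it to owner: o+5=t, w+6=c, n+7=u, e+8=m, r+9=a.

tcuma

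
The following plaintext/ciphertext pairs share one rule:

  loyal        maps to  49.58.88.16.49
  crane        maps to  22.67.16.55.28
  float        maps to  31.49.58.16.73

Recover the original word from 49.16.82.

l(#12)→49 and o(#15)→58: differences scale by 3, so n = 3·pos + 13. The formula is n = 3×(alphabet index, a=1) + 13.
Decoding 49.16.82: 49→(49−13)÷3=12=l, 16→(16−13)÷3=1=a, 82→(82−13)÷3=23=w.

law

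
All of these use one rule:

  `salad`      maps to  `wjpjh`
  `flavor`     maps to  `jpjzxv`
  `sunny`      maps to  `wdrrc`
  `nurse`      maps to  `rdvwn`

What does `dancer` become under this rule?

The shift depends on letter class: consonant s→w is +4, but vowel a→j is +9. Vowels shift forward by 9 and consonants shift forward by 4.
For dancer: d(cons)+4=h, a(vowel)+9=j, n(cons)+4=r, c(cons)+4=g, e(vowel)+9=n, r(cons)+4=v.

hjrgnv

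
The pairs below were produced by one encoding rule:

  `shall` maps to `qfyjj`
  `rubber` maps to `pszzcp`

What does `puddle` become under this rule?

nsbbjc

Compare letters: s→q is +24, h→f is +24, a→y is +24 — a constant shift. Each letter is shifted forward by 24 in the alphabet (a Caesar shift of +24).
On puddle: p+24=n, u+24=s, d+24=b, d+24=b, l+24=j, e+24=c.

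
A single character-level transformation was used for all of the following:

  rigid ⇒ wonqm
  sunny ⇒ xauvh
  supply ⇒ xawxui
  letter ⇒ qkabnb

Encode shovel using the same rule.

In rigid: r→w is +5, i→o is +6, g→n is +7, i→q is +8 — the shift increases by 1 each position. Letter i (0-indexed) is shifted by i+5, so successive shifts are 5, 6, 7, ….
For shovel: s+5=x, h+6=n, o+7=v, v+8=d, e+9=n, l+10=v.

xnvdnv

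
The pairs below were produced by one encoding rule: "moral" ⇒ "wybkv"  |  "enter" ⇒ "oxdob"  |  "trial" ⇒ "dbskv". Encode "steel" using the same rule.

cdoov

Compare letters: m→w is +10, o→y is +10, r→b is +10 — a constant shift. It's a constant shift of +10 (ROT10).
On steel: s+10=c, t+10=d, e+10=o, e+10=o, l+10=v.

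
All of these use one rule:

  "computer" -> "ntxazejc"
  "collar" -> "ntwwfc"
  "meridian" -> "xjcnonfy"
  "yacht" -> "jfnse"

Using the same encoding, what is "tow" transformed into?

The shift depends on letter class: consonant c→n is +11, but vowel o→t is +5. Vowels shift forward by 5 and consonants shift forward by 11.
On tow: t(cons)+11=e, o(vowel)+5=t, w(cons)+11=h.

eth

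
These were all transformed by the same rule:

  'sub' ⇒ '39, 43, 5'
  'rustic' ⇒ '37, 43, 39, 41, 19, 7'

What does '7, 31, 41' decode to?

cot

s(#19)→39 and u(#21)→43: differences scale by 2, so n = 2·pos + 1. The formula is n = 2×(alphabet index, a=1) + 1.
Reversing it on 7, 31, 41: 7→(7−1)÷2=3=c, 31→(31−1)÷2=15=o, 41→(41−1)÷2=20=t.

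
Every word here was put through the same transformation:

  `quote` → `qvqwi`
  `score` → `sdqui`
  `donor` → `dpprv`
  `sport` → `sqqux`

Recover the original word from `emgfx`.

elect

In quote: q→q is +0, u→v is +1, o→q is +2, t→w is +3 — the shift increases by 1 each position. Letter i (0-indexed) is shifted by i+0, so successive shifts are 0, 1, 2, ….
Decoding emgfx: e−0=e, m−1=l, g−2=e, f−3=c, x−4=t.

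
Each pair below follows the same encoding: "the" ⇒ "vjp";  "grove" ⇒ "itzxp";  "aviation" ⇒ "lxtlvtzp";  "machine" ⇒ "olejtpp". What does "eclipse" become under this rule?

pentrup

The shift depends on letter class: consonant t→v is +2, but vowel e→p is +11. Two shifts are in play — +11 for a/e/i/o/u, +2 for every other letter.
On eclipse: e(vowel)+11=p, c(cons)+2=e, l(cons)+2=n, i(vowel)+11=t, p(cons)+2=r, s(cons)+2=u, e(vowel)+11=p.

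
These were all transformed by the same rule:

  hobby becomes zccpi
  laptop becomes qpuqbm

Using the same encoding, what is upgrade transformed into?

febshqv

The word is reversed, then every letter is shifted forward by 1.
Applying it to upgrade: reverse → edargpu; then shift: e+1=f, d+1=e, a+1=b, r+1=s, g+1=h, p+1=q, u+1=v.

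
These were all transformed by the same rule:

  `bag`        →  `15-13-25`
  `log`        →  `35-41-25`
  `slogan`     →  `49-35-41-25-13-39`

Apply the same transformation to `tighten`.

b(#2)→15 and a(#1)→13: differences scale by 2, so n = 2·pos + 11. Each letter becomes 2×(its alphabet position, a=1..z=26) + 11.
On tighten: t=20→51, i=9→29, g=7→25, h=8→27, t=20→51, e=5→21, n=14→39.

51-29-25-27-51-21-39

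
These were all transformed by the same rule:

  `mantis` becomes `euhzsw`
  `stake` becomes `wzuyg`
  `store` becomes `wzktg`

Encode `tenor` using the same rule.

m(12)→e(4) and a(0)→u(20) fit y≡3x+20 (mod 26); the inverse of 3 mod 26 is 9. Each letter's alphabet position (a=0..z=25) is mapped through 3·x+20 mod 26 — an affine cipher.
On tenor: t(19)→3·19+20≡25=z; e(4)→3·4+20≡6=g; n(13)→3·13+20≡7=h; o(14)→3·14+20≡10=k; r(17)→3·17+20≡19=t (all mod 26).

zghkt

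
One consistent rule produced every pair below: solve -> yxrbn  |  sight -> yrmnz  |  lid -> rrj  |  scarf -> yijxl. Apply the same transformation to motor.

The rule splits by letter class: vowels +9, consonants +6.
For motor: m(cons)+6=s, o(vowel)+9=x, t(cons)+6=z, o(vowel)+9=x, r(cons)+6=x.

sxzxx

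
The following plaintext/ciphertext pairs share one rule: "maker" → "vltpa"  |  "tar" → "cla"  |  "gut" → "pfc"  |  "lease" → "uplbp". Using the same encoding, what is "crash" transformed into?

Vowels shift forward by 11 and consonants shift forward by 9.
On crash: c(cons)+9=l, r(cons)+9=a, a(vowel)+11=l, s(cons)+9=b, h(cons)+9=q.

lalbq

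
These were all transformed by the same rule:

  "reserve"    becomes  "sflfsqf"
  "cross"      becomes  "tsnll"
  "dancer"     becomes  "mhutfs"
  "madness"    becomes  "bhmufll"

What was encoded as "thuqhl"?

r(17)→s(18) and e(4)→f(5) fit y≡19x+7 (mod 26); the inverse of 19 mod 26 is 11. Treating letters as 0–25, the rule is x ↦ 19x + 7 (mod 26).
Reversing it on thuqhl: t(19)→11·(19−7)≡2=c; h(7)→11·(7−7)≡0=a; u(20)→11·(20−7)≡13=n; q(16)→11·(16−7)≡21=v; h(7)→11·(7−7)≡0=a; l(11)→11·(11−7)≡18=s (all mod 26).

canvas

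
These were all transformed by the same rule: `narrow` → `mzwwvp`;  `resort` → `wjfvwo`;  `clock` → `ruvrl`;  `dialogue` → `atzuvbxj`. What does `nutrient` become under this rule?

Treating letters as 0–25, the rule is x ↦ 9x + 25 (mod 26).
For nutrient: n(13)→9·13+25≡12=m; u(20)→9·20+25≡23=x; t(19)→9·19+25≡14=o; r(17)→9·17+25≡22=w; i(8)→9·8+25≡19=t; e(4)→9·4+25≡9=j; n(13)→9·13+25≡12=m; t(19)→9·19+25≡14=o (all mod 26).

mxowtjmo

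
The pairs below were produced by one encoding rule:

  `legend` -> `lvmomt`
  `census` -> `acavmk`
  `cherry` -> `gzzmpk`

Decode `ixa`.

spa

The output letters match the input read backwards, each shifted +8: legend reversed is dnegel. The word is reversed, then every letter is shifted forward by 8.
Decoding ixa: shift back: i−8=a, x−8=p, a−8=s → aps; then reverse → spa.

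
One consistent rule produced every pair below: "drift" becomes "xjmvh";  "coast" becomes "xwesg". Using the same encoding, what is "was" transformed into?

wea

The output letters match the input read backwards, each shifted +4: drift reversed is tfird. Read the word backwards and shift each letter +4.
Applying it to was: reverse → saw; then shift: s+4=w, a+4=e, w+4=a.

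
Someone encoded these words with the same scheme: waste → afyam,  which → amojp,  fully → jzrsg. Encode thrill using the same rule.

In waste: w→a is +4, a→f is +5, s→y is +6, t→a is +7 — the shift increases by 1 each position. The shift increases by 1 at each position, starting from +4: 4, 5, 6, ….
On thrill: t+4=x, h+5=m, r+6=x, i+7=p, l+8=t, l+9=u.

xmxptu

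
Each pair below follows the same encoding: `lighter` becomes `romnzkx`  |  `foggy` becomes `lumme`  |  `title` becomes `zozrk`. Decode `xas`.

rum

Each letter is shifted forward by 6 in the alphabet (a Caesar shift of +6).
Decoding xas: x−6=r, a−6=u, s−6=m.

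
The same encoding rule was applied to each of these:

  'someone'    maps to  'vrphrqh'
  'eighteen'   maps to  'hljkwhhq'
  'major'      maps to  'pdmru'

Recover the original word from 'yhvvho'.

This is a Caesar cipher with shift 3.
Undoing it on yhvvho: y−3=v, h−3=e, v−3=s, v−3=s, h−3=e, o−3=l.

vessel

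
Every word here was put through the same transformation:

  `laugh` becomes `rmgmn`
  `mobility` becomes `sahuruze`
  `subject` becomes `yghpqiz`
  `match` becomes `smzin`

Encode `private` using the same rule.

The shift depends on letter class: consonant l→r is +6, but vowel a→m is +12. Two shifts are in play — +12 for a/e/i/o/u, +6 for every other letter.
On private: p(cons)+6=v, r(cons)+6=x, i(vowel)+12=u, v(cons)+6=b, a(vowel)+12=m, t(cons)+6=z, e(vowel)+12=q.

vxubmzq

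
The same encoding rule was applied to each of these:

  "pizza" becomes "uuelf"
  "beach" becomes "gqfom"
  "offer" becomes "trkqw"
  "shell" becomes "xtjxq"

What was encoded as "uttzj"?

phone

Shifts by position in pizza: pos 0: p→u (+5), pos 1: i→u (+12), pos 2: z→e (+5), pos 3: z→l (+12) — repeating every 2. It's a Vigenère-style cipher with numeric key [5,12]: position i shifts by key[i mod 2].
Reversing it on uttzj: u−5=p, t−12=h, t−5=o, z−12=n, j−5=e.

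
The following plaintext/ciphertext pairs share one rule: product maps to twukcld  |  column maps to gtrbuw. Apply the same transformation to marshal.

qfxzpjv

Each letter shifts forward by (position + 4), i.e. 4, 5, 6, … — the shift grows by one for each successive letter.
Applying it to marshal: m+4=q, a+5=f, r+6=x, s+7=z, h+8=p, a+9=j, l+10=v.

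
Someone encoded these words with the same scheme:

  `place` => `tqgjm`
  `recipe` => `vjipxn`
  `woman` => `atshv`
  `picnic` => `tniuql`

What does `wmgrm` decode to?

In place: p→t is +4, l→q is +5, a→g is +6, c→j is +7 — the shift increases by 1 each position. Each letter shifts forward by (position + 4), i.e. 4, 5, 6, … — the shift grows by one for each successive letter.
Decoding wmgrm: w−4=s, m−5=h, g−6=a, r−7=k, m−8=e.

shake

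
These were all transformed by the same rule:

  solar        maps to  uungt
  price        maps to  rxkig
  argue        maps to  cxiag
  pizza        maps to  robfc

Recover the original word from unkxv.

It's a Vigenère-style cipher with numeric key [2,6]: position i shifts by key[i mod 2].
Decoding unkxv: u−2=s, n−6=h, k−2=i, x−6=r, v−2=t.

shirt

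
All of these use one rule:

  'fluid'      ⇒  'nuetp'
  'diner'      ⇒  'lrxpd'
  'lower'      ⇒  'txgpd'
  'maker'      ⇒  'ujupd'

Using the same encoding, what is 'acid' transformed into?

ilso

In fluid: f→n is +8, l→u is +9, u→e is +10, i→t is +11 — the shift increases by 1 each position. Each letter shifts forward by (position + 8), i.e. 8, 9, 10, … — the shift grows by one for each successive letter.
On acid: a+8=i, c+9=l, i+10=s, d+11=o.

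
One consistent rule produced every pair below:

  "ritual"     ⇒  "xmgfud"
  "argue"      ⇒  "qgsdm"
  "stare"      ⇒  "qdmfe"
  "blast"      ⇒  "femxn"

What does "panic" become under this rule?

The output letters match the input read backwards, each shifted +12: ritual reversed is lautir. Read the word backwards and shift each letter +12.
For panic: reverse → cinap; then shift: c+12=o, i+12=u, n+12=z, a+12=m, p+12=b.

ouzmb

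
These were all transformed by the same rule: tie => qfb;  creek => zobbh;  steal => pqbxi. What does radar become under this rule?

oxaxo

Compare letters: t→q is +23, i→f is +23, e→b is +23 — a constant shift. This is a Caesar cipher with shift 23.
On radar: r+23=o, a+23=x, d+23=a, a+23=x, r+23=o.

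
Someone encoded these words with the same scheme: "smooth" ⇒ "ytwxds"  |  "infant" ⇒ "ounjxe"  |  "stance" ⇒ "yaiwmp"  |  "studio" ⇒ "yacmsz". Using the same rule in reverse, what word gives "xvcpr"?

In smooth: s→y is +6, m→t is +7, o→w is +8, o→x is +9 — the shift increases by 1 each position. Letter i (0-indexed) is shifted by i+6, so successive shifts are 6, 7, 8, ….
Undoing it on xvcpr: x−6=r, v−7=o, c−8=u, p−9=g, r−10=h.

rough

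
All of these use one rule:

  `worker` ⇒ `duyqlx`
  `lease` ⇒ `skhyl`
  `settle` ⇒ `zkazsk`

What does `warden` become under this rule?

dgyjlt

Shifts by position in worker: pos 0: w→d (+7), pos 1: o→u (+6), pos 2: r→y (+7), pos 3: k→q (+6) — repeating every 2. The shifts repeat in a cycle of length 2: positions 0,1,… shift by +7, +6, then the pattern repeats.
For warden: w+7=d, a+6=g, r+7=y, d+6=j, e+7=l, n+6=t.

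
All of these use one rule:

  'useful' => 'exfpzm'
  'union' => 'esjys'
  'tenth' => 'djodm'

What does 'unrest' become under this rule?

essoxu

Shifts by position in useful: pos 0: u→e (+10), pos 1: s→x (+5), pos 2: e→f (+1), pos 3: f→p (+10), pos 4: u→z (+5), pos 5: l→m (+1) — repeating every 3. The shifts repeat in a cycle of length 3: positions 0,1,… shift by +10, +5, +1, then the pattern repeats.
For unrest: u+10=e, n+5=s, r+1=s, e+10=o, s+5=x, t+1=u.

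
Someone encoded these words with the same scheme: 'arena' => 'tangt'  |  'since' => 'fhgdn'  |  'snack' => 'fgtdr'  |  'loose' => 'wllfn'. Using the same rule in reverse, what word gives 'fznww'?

swell

a(0)→t(19) and r(17)→a(0) fit y≡5x+19 (mod 26); the inverse of 5 mod 26 is 21. This is an affine cipher: with a=0,…,z=25, each position x becomes (5x+19) mod 26.
Reversing it on fznww: f(5)→21·(5−19)≡18=s; z(25)→21·(25−19)≡22=w; n(13)→21·(13−19)≡4=e; w(22)→21·(22−19)≡11=l; w(22)→21·(22−19)≡11=l (all mod 26).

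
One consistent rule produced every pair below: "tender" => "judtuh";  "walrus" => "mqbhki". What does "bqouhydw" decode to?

It's a constant shift of +16 (ROT16).
Undoing it on bqouhydw: b−16=l, q−16=a, o−16=y, u−16=e, h−16=r, y−16=i, d−16=n, w−16=g.

layering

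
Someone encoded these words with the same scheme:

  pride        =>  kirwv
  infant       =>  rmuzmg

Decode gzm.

Each pair mirrors across the alphabet (p↔k, r↔i, i↔r): positions sum to 25. Each letter is replaced by its mirror in the alphabet: a↔z, b↔y, c↔x, and so on (the Atbash cipher).
Reversing it on gzm: g↔t, z↔a, m↔n.

tan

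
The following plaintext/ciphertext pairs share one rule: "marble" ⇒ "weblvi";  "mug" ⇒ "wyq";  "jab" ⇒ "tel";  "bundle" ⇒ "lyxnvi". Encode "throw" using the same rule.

drbsg

The rule splits by letter class: vowels +4, consonants +10.
On throw: t(cons)+10=d, h(cons)+10=r, r(cons)+10=b, o(vowel)+4=s, w(cons)+10=g.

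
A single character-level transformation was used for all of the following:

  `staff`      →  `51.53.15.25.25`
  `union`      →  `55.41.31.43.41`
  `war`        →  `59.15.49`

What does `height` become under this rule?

29.23.31.27.29.53

s(#19)→51 and t(#20)→53: differences scale by 2, so n = 2·pos + 13. With a=1..z=26, the number is 2·pos + 13.
On height: h=8→29, e=5→23, i=9→31, g=7→27, h=8→29, t=20→53.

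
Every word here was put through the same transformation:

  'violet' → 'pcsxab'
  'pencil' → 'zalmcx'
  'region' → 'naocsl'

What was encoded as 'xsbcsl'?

This is an affine cipher: with a=0,…,z=25, each position x becomes (7x+24) mod 26.
Decoding xsbcsl: x(23)→15·(23−24)≡11=l; s(18)→15·(18−24)≡14=o; b(1)→15·(1−24)≡19=t; c(2)→15·(2−24)≡8=i; s(18)→15·(18−24)≡14=o; l(11)→15·(11−24)≡13=n (all mod 26).

lotion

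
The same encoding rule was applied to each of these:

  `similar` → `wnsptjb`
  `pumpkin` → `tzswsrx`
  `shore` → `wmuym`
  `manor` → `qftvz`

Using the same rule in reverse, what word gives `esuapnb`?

In similar: s→w is +4, i→n is +5, m→s is +6, i→p is +7 — the shift increases by 1 each position. Letter i (0-indexed) is shifted by i+4, so successive shifts are 4, 5, 6, ….
Reversing it on esuapnb: e−4=a, s−5=n, u−6=o, a−7=t, p−8=h, n−9=e, b−10=r.

another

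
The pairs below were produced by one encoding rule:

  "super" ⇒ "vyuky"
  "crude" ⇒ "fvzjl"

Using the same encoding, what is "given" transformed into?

jmaku

In super: s→v is +3, u→y is +4, p→u is +5, e→k is +6 — the shift increases by 1 each position. Letter i (0-indexed) is shifted by i+3, so successive shifts are 3, 4, 5, ….
For given: g+3=j, i+4=m, v+5=a, e+6=k, n+7=u.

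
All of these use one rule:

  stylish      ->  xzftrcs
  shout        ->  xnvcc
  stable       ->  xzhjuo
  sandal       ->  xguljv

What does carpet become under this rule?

hgyxnd

In stylish: s→x is +5, t→z is +6, y→f is +7, l→t is +8 — the shift increases by 1 each position. Each letter shifts forward by (position + 5), i.e. 5, 6, 7, … — the shift grows by one for each successive letter.
On carpet: c+5=h, a+6=g, r+7=y, p+8=x, e+9=n, t+10=d.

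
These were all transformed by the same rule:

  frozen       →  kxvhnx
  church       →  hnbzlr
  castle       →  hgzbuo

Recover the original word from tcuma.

owner

In frozen: f→k is +5, r→x is +6, o→v is +7, z→h is +8 — the shift increases by 1 each position. Letter i (0-indexed) is shifted by i+5, so successive shifts are 5, 6, 7, ….
Undoing it on tcuma: t−5=o, c−6=w, u−7=n, m−8=e, a−9=r.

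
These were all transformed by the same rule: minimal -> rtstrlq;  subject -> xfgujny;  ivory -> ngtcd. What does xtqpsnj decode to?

Shifts by position in minimal: pos 0: m→r (+5), pos 1: i→t (+11), pos 2: n→s (+5), pos 3: i→t (+11) — repeating every 2. A repeating key of period 2 is used — shifts +5, +11 over and over.
Decoding xtqpsnj: x−5=s, t−11=i, q−5=l, p−11=e, s−5=n, n−11=c, j−5=e.

silence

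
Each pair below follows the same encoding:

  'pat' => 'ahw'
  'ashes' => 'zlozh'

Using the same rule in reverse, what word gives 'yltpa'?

timer

The output letters match the input read backwards, each shifted +7: pat reversed is tap. Read the word backwards and shift each letter +7.
Reversing it on yltpa: shift back: y−7=r, l−7=e, t−7=m, p−7=i, a−7=t → remit; then reverse → timer.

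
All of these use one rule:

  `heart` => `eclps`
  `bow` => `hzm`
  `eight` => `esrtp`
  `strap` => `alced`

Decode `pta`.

pie

The output letters match the input read backwards, each shifted +11: heart reversed is traeh. Two steps: reverse the string, then apply a Caesar shift of +11.
Reversing it on pta: shift back: p−11=e, t−11=i, a−11=p → eip; then reverse → pie.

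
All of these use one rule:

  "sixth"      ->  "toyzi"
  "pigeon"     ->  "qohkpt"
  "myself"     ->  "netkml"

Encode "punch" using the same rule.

qaoii

A repeating key of period 2 is used — shifts +1, +6 over and over.
For punch: p+1=q, u+6=a, n+1=o, c+6=i, h+1=i.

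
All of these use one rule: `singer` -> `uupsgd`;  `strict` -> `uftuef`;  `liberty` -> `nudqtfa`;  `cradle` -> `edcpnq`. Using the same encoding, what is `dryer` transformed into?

It's a Vigenère-style cipher with numeric key [2,12]: position i shifts by key[i mod 2].
On dryer: d+2=f, r+12=d, y+2=a, e+12=q, r+2=t.

fdaqt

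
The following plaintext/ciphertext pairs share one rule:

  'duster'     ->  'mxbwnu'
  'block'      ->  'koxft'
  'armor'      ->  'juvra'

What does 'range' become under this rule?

Shifts by position in duster: pos 0: d→m (+9), pos 1: u→x (+3), pos 2: s→b (+9), pos 3: t→w (+3) — repeating every 2. The shifts repeat in a cycle of length 2: positions 0,1,… shift by +9, +3, then the pattern repeats.
On range: r+9=a, a+3=d, n+9=w, g+3=j, e+9=n.

adwjn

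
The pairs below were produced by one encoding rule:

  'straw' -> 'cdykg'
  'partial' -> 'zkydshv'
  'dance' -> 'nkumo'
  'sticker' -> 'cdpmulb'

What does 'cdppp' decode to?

Shifts by position in straw: pos 0: s→c (+10), pos 1: t→d (+10), pos 2: r→y (+7), pos 3: a→k (+10), pos 4: w→g (+10) — repeating every 3. It's a Vigenère-style cipher with numeric key [10,10,7]: position i shifts by key[i mod 3].
Reversing it on cdppp: c−10=s, d−10=t, p−7=i, p−10=f, p−10=f.

stiff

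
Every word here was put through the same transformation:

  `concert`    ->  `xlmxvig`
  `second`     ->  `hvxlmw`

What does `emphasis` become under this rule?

vnkszhrh

Each pair mirrors across the alphabet (c↔x, o↔l, n↔m): positions sum to 25. Each letter is replaced by its mirror in the alphabet: a↔z, b↔y, c↔x, and so on (the Atbash cipher).
Applying it to emphasis: e↔v, m↔n, p↔k, h↔s, a↔z, s↔h, i↔r, s↔h.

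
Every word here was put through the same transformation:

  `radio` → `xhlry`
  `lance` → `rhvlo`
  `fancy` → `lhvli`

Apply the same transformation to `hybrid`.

In radio: r→x is +6, a→h is +7, d→l is +8, i→r is +9 — the shift increases by 1 each position. The shift increases by 1 at each position, starting from +6: 6, 7, 8, ….
Applying it to hybrid: h+6=n, y+7=f, b+8=j, r+9=a, i+10=s, d+11=o.

nfjaso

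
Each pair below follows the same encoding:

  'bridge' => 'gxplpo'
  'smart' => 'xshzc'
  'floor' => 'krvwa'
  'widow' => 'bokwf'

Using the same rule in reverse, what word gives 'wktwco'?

remote

Each letter shifts forward by (position + 5), i.e. 5, 6, 7, … — the shift grows by one for each successive letter.
Undoing it on wktwco: w−5=r, k−6=e, t−7=m, w−8=o, c−9=t, o−10=e.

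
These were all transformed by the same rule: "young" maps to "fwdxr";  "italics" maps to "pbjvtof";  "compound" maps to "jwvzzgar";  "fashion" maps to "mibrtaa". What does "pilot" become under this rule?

wquye

In young: y→f is +7, o→w is +8, u→d is +9, n→x is +10 — the shift increases by 1 each position. Each letter shifts forward by (position + 7), i.e. 7, 8, 9, … — the shift grows by one for each successive letter.
For pilot: p+7=w, i+8=q, l+9=u, o+10=y, t+11=e.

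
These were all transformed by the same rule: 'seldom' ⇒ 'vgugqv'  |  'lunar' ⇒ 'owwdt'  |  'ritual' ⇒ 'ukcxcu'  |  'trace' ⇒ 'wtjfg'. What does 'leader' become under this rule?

Shifts by position in seldom: pos 0: s→v (+3), pos 1: e→g (+2), pos 2: l→u (+9), pos 3: d→g (+3), pos 4: o→q (+2), pos 5: m→v (+9) — repeating every 3. A repeating key of period 3 is used — shifts +3, +2, +9 over and over.
For leader: l+3=o, e+2=g, a+9=j, d+3=g, e+2=g, r+9=a.

ogjgga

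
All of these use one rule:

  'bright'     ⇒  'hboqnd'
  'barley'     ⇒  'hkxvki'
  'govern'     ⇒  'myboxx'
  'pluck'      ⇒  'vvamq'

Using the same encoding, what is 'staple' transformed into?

Shifts by position in bright: pos 0: b→h (+6), pos 1: r→b (+10), pos 2: i→o (+6), pos 3: g→q (+10) — repeating every 2. It's a Vigenère-style cipher with numeric key [6,10]: position i shifts by key[i mod 2].
For staple: s+6=y, t+10=d, a+6=g, p+10=z, l+6=r, e+10=o.

ydgzro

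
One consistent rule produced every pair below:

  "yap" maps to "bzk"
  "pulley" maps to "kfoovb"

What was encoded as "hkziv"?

spare

Each letter is replaced by its mirror in the alphabet: a↔z, b↔y, c↔x, and so on (the Atbash cipher).
Reversing it on hkziv: h↔s, k↔p, z↔a, i↔r, v↔e.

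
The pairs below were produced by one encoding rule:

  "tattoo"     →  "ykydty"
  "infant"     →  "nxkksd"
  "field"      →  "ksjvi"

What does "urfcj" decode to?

The shifts repeat in a cycle of length 2: positions 0,1,… shift by +5, +10, then the pattern repeats.
Decoding urfcj: u−5=p, r−10=h, f−5=a, c−10=s, j−5=e.

phase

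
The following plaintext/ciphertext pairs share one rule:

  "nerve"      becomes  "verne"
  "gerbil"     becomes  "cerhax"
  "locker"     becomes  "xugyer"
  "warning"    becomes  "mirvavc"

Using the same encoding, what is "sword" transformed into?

n(13)→v(21) and e(4)→e(4) fit y≡25x+8 (mod 26); the inverse of 25 mod 26 is 25. Treating letters as 0–25, the rule is x ↦ 25x + 8 (mod 26).
On sword: s(18)→25·18+8≡16=q; w(22)→25·22+8≡12=m; o(14)→25·14+8≡20=u; r(17)→25·17+8≡17=r; d(3)→25·3+8≡5=f (all mod 26).

qmurf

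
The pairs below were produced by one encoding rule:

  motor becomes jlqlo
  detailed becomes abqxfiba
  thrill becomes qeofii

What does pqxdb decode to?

Compare letters: m→j is +23, o→l is +23, t→q is +23 — a constant shift. Every letter moves 23 places later in the alphabet, wrapping around z→a.
Undoing it on pqxdb: p−23=s, q−23=t, x−23=a, d−23=g, b−23=e.

stage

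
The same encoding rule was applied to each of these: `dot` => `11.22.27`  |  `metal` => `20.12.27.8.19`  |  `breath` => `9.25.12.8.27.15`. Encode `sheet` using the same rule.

d is letter #4 and maps to 11: an offset of 7. Each letter is replaced by its alphabet position (a=1..z=26) + 7.
For sheet: s=19→26, h=8→15, e=5→12, e=5→12, t=20→27.

26.15.12.12.27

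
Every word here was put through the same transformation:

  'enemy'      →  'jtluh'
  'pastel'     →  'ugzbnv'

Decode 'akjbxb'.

In enemy: e→j is +5, n→t is +6, e→l is +7, m→u is +8 — the shift increases by 1 each position. The shift increases by 1 at each position, starting from +5: 5, 6, 7, ….
Reversing it on akjbxb: a−5=v, k−6=e, j−7=c, b−8=t, x−9=o, b−10=r.

vector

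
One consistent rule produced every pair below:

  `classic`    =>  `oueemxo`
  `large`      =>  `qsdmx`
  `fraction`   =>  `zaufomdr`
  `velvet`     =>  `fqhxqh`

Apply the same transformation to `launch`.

tozgmx

Read the word backwards and shift each letter +12.
For launch: reverse → hcnual; then shift: h+12=t, c+12=o, n+12=z, u+12=g, a+12=m, l+12=x.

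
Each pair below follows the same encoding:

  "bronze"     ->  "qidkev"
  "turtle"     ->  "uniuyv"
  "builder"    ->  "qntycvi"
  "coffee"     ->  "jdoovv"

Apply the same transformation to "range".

ixkhv

This is an affine cipher: with a=0,…,z=25, each position x becomes (19x+23) mod 26.
For range: r(17)→19·17+23≡8=i; a(0)→19·0+23≡23=x; n(13)→19·13+23≡10=k; g(6)→19·6+23≡7=h; e(4)→19·4+23≡21=v (all mod 26).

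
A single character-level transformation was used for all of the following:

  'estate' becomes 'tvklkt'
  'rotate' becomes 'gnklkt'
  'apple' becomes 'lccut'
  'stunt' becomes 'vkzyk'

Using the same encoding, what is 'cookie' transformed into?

e(4)→t(19) and s(18)→v(21) fit y≡15x+11 (mod 26); the inverse of 15 mod 26 is 7. Treating letters as 0–25, the rule is x ↦ 15x + 11 (mod 26).
On cookie: c(2)→15·2+11≡15=p; o(14)→15·14+11≡13=n; o(14)→15·14+11≡13=n; k(10)→15·10+11≡5=f; i(8)→15·8+11≡1=b; e(4)→15·4+11≡19=t (all mod 26).

pnnfbt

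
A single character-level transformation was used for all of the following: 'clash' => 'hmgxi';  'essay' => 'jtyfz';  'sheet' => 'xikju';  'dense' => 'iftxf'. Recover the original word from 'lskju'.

greet

Shifts by position in clash: pos 0: c→h (+5), pos 1: l→m (+1), pos 2: a→g (+6), pos 3: s→x (+5), pos 4: h→i (+1) — repeating every 3. It's a Vigenère-style cipher with numeric key [5,1,6]: position i shifts by key[i mod 3].
Undoing it on lskju: l−5=g, s−1=r, k−6=e, j−5=e, u−1=t.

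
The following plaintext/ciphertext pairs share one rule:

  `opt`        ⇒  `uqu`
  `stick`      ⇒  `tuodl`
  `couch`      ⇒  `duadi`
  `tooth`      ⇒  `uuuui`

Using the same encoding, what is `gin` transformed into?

hoo

Vowels shift forward by 6 and consonants shift forward by 1.
On gin: g(cons)+1=h, i(vowel)+6=o, n(cons)+1=o.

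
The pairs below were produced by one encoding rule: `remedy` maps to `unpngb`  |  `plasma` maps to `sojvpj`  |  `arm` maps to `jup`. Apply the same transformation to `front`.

iuxqw

The shift depends on letter class: consonant r→u is +3, but vowel e→n is +9. The rule splits by letter class: vowels +9, consonants +3.
For front: f(cons)+3=i, r(cons)+3=u, o(vowel)+9=x, n(cons)+3=q, t(cons)+3=w.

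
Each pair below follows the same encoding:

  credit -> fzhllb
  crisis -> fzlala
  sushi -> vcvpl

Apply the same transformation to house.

kwxah

Shifts by position in credit: pos 0: c→f (+3), pos 1: r→z (+8), pos 2: e→h (+3), pos 3: d→l (+8) — repeating every 2. It's a Vigenère-style cipher with numeric key [3,8]: position i shifts by key[i mod 2].
On house: h+3=k, o+8=w, u+3=x, s+8=a, e+3=h.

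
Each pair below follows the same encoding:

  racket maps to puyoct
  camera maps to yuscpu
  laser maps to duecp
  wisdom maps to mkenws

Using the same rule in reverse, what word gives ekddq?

This is an affine cipher: with a=0,…,z=25, each position x becomes (15x+20) mod 26.
Undoing it on ekddq: e(4)→7·(4−20)≡18=s; k(10)→7·(10−20)≡8=i; d(3)→7·(3−20)≡11=l; d(3)→7·(3−20)≡11=l; q(16)→7·(16−20)≡24=y (all mod 26).

silly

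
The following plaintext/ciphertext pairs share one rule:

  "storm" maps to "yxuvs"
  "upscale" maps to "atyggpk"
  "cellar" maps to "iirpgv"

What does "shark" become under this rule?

Shifts by position in storm: pos 0: s→y (+6), pos 1: t→x (+4), pos 2: o→u (+6), pos 3: r→v (+4) — repeating every 2. The shifts repeat in a cycle of length 2: positions 0,1,… shift by +6, +4, then the pattern repeats.
Applying it to shark: s+6=y, h+4=l, a+6=g, r+4=v, k+6=q.

ylgvq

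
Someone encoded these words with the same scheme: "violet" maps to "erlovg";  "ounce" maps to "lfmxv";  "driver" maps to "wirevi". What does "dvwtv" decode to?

wedge

Each pair mirrors across the alphabet (v↔e, i↔r, o↔l): positions sum to 25. Letters are reflected about the middle of the alphabet (position → 25−position): Atbash.
Undoing it on dvwtv: d↔w, v↔e, w↔d, t↔g, v↔e.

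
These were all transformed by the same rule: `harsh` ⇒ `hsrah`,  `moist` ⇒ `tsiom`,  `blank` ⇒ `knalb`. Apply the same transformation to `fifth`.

htfif

The output letters match the input read backwards: harsh reversed is hsrah. It's just the letters in reverse order.
For fifth: reverse → htfif.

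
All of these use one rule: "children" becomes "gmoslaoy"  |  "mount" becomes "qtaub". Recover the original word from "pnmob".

Each letter shifts forward by (position + 4), i.e. 4, 5, 6, … — the shift grows by one for each successive letter.
Decoding pnmob: p−4=l, n−5=i, m−6=g, o−7=h, b−8=t.

light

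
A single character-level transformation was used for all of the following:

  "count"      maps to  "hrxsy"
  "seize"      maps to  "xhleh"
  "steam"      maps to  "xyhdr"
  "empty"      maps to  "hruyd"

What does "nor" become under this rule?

srw

Vowels shift forward by 3 and consonants shift forward by 5.
On nor: n(cons)+5=s, o(vowel)+3=r, r(cons)+5=w.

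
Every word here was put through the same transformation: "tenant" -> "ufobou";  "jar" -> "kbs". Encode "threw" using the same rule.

It's a constant shift of +1 (ROT1).
For threw: t+1=u, h+1=i, r+1=s, e+1=f, w+1=x.

uisfx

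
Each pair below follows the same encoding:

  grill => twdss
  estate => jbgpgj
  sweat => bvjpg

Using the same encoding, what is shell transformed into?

byjss

g(6)→t(19) and r(17)→w(22) fit y≡5x+15 (mod 26); the inverse of 5 mod 26 is 21. Treating letters as 0–25, the rule is x ↦ 5x + 15 (mod 26).
Applying it to shell: s(18)→5·18+15≡1=b; h(7)→5·7+15≡24=y; e(4)→5·4+15≡9=j; l(11)→5·11+15≡18=s; l(11)→5·11+15≡18=s (all mod 26).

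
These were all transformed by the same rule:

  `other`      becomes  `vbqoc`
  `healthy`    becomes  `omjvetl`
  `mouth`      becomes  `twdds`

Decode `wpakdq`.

The shift increases by 1 at each position, starting from +7: 7, 8, 9, ….
Decoding wpakdq: w−7=p, p−8=h, a−9=r, k−10=a, d−11=s, q−12=e.

phrase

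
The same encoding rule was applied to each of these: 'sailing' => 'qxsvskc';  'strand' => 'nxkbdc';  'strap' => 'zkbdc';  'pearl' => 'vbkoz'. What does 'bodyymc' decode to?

Read the word backwards and shift each letter +10.
Decoding bodyymc: shift back: b−10=r, o−10=e, d−10=t, y−10=o, y−10=o, m−10=c, c−10=s → retoocs; then reverse → scooter.

scooter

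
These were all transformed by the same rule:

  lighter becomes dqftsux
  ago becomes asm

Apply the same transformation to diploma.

The output letters match the input read backwards, each shifted +12: lighter reversed is rethgil. Read the word backwards and shift each letter +12.
On diploma: reverse → amolpid; then shift: a+12=m, m+12=y, o+12=a, l+12=x, p+12=b, i+12=u, d+12=p.

myaxbup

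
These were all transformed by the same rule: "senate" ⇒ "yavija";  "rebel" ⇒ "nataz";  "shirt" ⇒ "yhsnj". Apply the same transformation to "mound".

s(18)→y(24) and e(4)→a(0) fit y≡11x+8 (mod 26); the inverse of 11 mod 26 is 19. Each letter's alphabet position (a=0..z=25) is mapped through 11·x+8 mod 26 — an affine cipher.
Applying it to mound: m(12)→11·12+8≡10=k; o(14)→11·14+8≡6=g; u(20)→11·20+8≡20=u; n(13)→11·13+8≡21=v; d(3)→11·3+8≡15=p (all mod 26).

kguvp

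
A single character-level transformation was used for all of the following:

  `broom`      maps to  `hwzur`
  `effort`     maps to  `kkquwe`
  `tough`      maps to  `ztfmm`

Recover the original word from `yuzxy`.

The shifts repeat in a cycle of length 3: positions 0,1,… shift by +6, +5, +11, then the pattern repeats.
Undoing it on yuzxy: y−6=s, u−5=p, z−11=o, x−6=r, y−5=t.

sport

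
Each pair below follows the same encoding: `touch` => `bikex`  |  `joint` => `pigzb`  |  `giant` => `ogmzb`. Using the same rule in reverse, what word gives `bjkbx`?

truth

t(19)→b(1) and o(14)→i(8) fit y≡9x+12 (mod 26); the inverse of 9 mod 26 is 3. Each letter's alphabet position (a=0..z=25) is mapped through 9·x+12 mod 26 — an affine cipher.
Reversing it on bjkbx: b(1)→3·(1−12)≡19=t; j(9)→3·(9−12)≡17=r; k(10)→3·(10−12)≡20=u; b(1)→3·(1−12)≡19=t; x(23)→3·(23−12)≡7=h (all mod 26).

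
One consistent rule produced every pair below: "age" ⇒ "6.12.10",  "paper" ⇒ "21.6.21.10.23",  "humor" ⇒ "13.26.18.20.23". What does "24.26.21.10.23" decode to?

super

a is letter #1 and maps to 6: an offset of 5. Letters become their 1-based position plus 5 (so a→6, b→7, …).
Undoing it on 24.26.21.10.23: 24→(24−5)÷1=19=s, 26→(26−5)÷1=21=u, 21→(21−5)÷1=16=p, 10→(10−5)÷1=5=e, 23→(23−5)÷1=18=r.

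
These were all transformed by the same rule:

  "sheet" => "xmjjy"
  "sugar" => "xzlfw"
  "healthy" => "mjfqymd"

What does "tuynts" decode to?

option

Compare letters: s→x is +5, h→m is +5, e→j is +5 — a constant shift. Every letter moves 5 places later in the alphabet, wrapping around z→a.
Decoding tuynts: t−5=o, u−5=p, y−5=t, n−5=i, t−5=o, s−5=n.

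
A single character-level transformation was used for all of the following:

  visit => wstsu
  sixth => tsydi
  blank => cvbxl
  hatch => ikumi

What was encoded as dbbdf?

Shifts by position in visit: pos 0: v→w (+1), pos 1: i→s (+10), pos 2: s→t (+1), pos 3: i→s (+10) — repeating every 2. A repeating key of period 2 is used — shifts +1, +10 over and over.
Decoding dbbdf: d−1=c, b−10=r, b−1=a, d−10=t, f−1=e.

crate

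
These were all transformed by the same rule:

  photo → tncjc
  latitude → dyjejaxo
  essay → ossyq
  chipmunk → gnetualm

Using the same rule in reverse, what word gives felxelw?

p(15)→t(19) and h(7)→n(13) fit y≡17x+24 (mod 26); the inverse of 17 mod 26 is 23. Treating letters as 0–25, the rule is x ↦ 17x + 24 (mod 26).
Undoing it on felxelw: f(5)→23·(5−24)≡5=f; e(4)→23·(4−24)≡8=i; l(11)→23·(11−24)≡13=n; x(23)→23·(23−24)≡3=d; e(4)→23·(4−24)≡8=i; l(11)→23·(11−24)≡13=n; w(22)→23·(22−24)≡6=g (all mod 26).

finding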